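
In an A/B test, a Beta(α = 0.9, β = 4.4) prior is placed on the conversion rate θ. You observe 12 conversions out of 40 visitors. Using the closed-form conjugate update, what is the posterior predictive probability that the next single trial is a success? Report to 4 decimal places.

The Beta prior is conjugate to a Binomial/Bernoulli likelihood; the update adds successes to α and failures to β.
Posterior: Beta(α+k, β+n−k) = Beta(0.9+12, 4.4+28) = Beta(12.9, 32.4).
For a single future Bernoulli trial, P(success | data) = α/(α+β) = 0.2848.

0.2848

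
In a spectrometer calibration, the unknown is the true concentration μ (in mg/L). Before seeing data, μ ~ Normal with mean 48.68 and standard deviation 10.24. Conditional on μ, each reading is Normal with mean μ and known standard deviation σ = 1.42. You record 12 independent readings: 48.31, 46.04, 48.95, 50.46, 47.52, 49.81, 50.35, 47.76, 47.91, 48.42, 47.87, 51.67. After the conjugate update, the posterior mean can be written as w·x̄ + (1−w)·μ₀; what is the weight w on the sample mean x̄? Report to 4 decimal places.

For Normal data with known variance σ², a Normal(μ₀, σ₀²) prior on μ is conjugate. Posterior precision = 1/σ₀² + n/σ²; posterior mean is the precision-weighted average of μ₀ and x̄.
σ₀² = 10.24² = 104.8576, σ² = 1.42² = 2.0164. Prior precision 1/σ₀² = 1/104.8576; data precision n/σ² = 12/2.0164.
w = (n/σ²)/(1/σ₀² + n/σ²) = n·σ₀²/(σ² + n·σ₀²) = 12·104.8576/(2.0164 + 12·104.8576) = 1258.2912/1260.3076 = 0.9984.

0.9984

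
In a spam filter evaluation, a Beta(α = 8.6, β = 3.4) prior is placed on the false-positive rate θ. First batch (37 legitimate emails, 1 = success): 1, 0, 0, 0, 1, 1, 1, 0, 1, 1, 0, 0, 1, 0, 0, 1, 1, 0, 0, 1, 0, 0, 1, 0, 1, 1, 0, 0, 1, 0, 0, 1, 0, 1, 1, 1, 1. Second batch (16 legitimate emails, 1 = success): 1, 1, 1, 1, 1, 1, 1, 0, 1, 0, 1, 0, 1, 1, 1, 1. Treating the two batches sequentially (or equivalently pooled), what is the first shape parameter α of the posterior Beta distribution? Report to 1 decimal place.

40.6

The Beta prior is conjugate to a Binomial/Bernoulli likelihood; the update adds successes to α and failures to β.
After batch 1: Beta(8.6+19, 3.4+18) = Beta(27.6, 21.4).
After batch 2: Beta(27.6+13, 21.4+3) = Beta(40.6, 24.4).
Posterior α = 40.6.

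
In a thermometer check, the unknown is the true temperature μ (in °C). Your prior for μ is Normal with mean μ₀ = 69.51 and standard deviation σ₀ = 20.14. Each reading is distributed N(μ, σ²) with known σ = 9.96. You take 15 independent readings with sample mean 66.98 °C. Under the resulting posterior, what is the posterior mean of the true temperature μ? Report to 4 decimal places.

67.0206

For Normal data with known variance σ², a Normal(μ₀, σ₀²) prior on μ is conjugate. Posterior precision = 1/σ₀² + n/σ²; posterior mean is the precision-weighted average of μ₀ and x̄.
n·x̄ = 15·66.98 = 1004.7.
σ₀² = 20.14² = 405.6196, σ² = 9.96² = 99.2016; σ² + n·σ₀² = 99.2016 + 15·405.6196 = 6183.4956.
Posterior mean = (μ₀/σ₀² + n·x̄/σ²)/(1/σ₀² + n/σ²) = (σ²·μ₀ + σ₀²·n·x̄)/(σ² + n·σ₀²) = (99.2016·69.51 + 405.6196·1004.7)/6183.4956 = 414421.515336/6183.4956 = 67.0206.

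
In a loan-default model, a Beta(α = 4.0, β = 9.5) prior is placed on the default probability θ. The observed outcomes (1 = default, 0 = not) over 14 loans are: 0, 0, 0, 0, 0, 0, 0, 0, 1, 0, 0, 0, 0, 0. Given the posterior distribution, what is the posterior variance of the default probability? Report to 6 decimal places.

The Beta prior is conjugate to a Binomial/Bernoulli likelihood; the update adds successes to α and failures to β.
Posterior: Beta(α+k, β+n−k) = Beta(4.0+1, 9.5+13) = Beta(5.0, 22.5).
Var = αβ/((α+β)²(α+β+1)) = 5.0·22.5/(27.5²·28.5) = 0.005220.

0.005220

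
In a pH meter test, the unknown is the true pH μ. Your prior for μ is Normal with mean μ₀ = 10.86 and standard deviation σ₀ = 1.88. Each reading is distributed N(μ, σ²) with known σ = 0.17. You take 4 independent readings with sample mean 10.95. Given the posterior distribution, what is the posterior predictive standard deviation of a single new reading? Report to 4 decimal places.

For Normal data with known variance σ², a Normal(μ₀, σ₀²) prior on μ is conjugate. Posterior precision = 1/σ₀² + n/σ²; posterior mean is the precision-weighted average of μ₀ and x̄.
σ₀² = 1.88² = 3.5344, σ² = 0.17² = 0.0289; σ² + n·σ₀² = 0.0289 + 4·3.5344 = 14.1665.
Posterior precision = 1/σ₀² + n/σ² = 1/3.5344 + 4/0.0289 = (σ² + n·σ₀²)/(σ₀²σ²) = 14.1665/(3.5344·0.0289); posterior variance σₙ² = σ₀²σ²/(σ² + n·σ₀²) = 3.5344·0.0289/14.1665 = 0.007210.
Predictive variance for one new observation = σₙ² + σ² = 3.5344·0.0289/14.1665 + 0.0289 = σ²·(σ₀² + 14.1665)/14.1665 = 0.0289·17.7009/14.1665 = 0.036110; SD = √(0.0289·17.7009/14.1665) = 0.1900.

0.1900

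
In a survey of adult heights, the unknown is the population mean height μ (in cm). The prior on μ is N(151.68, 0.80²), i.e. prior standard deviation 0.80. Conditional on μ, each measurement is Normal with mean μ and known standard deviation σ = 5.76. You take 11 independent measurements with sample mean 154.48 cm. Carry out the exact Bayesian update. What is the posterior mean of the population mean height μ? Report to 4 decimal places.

152.1701

For Normal data with known variance σ², a Normal(μ₀, σ₀²) prior on μ is conjugate. Posterior precision = 1/σ₀² + n/σ²; posterior mean is the precision-weighted average of μ₀ and x̄.
n·x̄ = 11·154.48 = 1699.28.
σ₀² = 0.80² = 0.64, σ² = 5.76² = 33.1776; σ² + n·σ₀² = 33.1776 + 11·0.64 = 40.2176.
Posterior mean = (μ₀/σ₀² + n·x̄/σ²)/(1/σ₀² + n/σ²) = (σ²·μ₀ + σ₀²·n·x̄)/(σ² + n·σ₀²) = (33.1776·151.68 + 0.64·1699.28)/40.2176 = 6119.917568/40.2176 = 152.1701.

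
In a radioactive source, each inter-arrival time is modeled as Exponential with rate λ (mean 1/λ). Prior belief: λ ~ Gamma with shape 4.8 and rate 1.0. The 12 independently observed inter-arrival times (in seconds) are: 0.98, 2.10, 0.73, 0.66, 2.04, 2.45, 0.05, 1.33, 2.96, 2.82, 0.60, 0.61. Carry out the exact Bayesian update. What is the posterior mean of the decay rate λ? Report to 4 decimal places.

0.9165

With a Gamma(shape α, rate β) prior on the exponential rate λ, the posterior after n observations with total T = Σxᵢ is Gamma(α+n, β+T).
Sum of observations T = 17.33 seconds; n = 12.
Posterior: Gamma(4.8+12, 1.0+17.33) = Gamma(16.8, 18.33).
Posterior mean of λ = α/β = 16.8/18.33 = 0.9165.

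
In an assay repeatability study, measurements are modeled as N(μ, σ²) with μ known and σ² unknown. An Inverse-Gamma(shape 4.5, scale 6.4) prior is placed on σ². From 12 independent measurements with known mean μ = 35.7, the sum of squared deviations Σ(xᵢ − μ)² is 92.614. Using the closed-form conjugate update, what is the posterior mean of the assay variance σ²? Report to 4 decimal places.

With known mean μ and an Inverse-Gamma(α, β) prior on σ², the Normal likelihood is conjugate: posterior is Inv-Gamma(α + n/2, β + Σ(xᵢ−μ)²/2).
Posterior: Inv-Gamma(4.5 + 12/2, 6.4 + 92.614/2) = Inv-Gamma(10.50, 52.7070).
E[σ²|data] = β/(α−1) = 52.7070/9.50 = 5.5481.

5.5481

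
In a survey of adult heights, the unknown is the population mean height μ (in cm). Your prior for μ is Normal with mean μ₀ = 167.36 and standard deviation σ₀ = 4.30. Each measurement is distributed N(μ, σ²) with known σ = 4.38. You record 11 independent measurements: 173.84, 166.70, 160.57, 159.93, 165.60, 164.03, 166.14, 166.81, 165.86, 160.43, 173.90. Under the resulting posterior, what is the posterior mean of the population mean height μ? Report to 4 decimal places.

165.9353

For Normal data with known variance σ², a Normal(μ₀, σ₀²) prior on μ is conjugate. Posterior precision = 1/σ₀² + n/σ²; posterior mean is the precision-weighted average of μ₀ and x̄.
Σxᵢ = 173.84 + 166.70 + 160.57 + 159.93 + 165.60 + 164.03 + 166.14 + 166.81 + 165.86 + 160.43 + 173.90 = 1823.81, so n·x̄ = 1823.81.
σ₀² = 4.30² = 18.49, σ² = 4.38² = 19.1844; σ² + n·σ₀² = 19.1844 + 11·18.49 = 222.5744.
Posterior mean = (μ₀/σ₀² + n·x̄/σ²)/(1/σ₀² + n/σ²) = (σ²·μ₀ + σ₀²·n·x̄)/(σ² + n·σ₀²) = (19.1844·167.36 + 18.49·1823.81)/222.5744 = 36932.948084/222.5744 = 165.9353.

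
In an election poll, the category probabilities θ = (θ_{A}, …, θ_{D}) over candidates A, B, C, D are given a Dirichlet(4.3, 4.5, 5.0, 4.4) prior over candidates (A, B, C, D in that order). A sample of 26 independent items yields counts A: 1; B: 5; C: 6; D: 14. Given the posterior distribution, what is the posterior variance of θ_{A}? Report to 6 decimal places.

The Dirichlet prior is conjugate to the Multinomial likelihood: each posterior αⱼ = prior αⱼ + observed count nⱼ.
Posterior concentration: (5.3, 9.5, 11.0, 18.4), total = 44.2.
Var[θ_j] = α_j(Σα−α_j)/((Σα)²(Σα+1)) = 5.3·38.9/(44.2²·45.2) = 0.002335.

0.002335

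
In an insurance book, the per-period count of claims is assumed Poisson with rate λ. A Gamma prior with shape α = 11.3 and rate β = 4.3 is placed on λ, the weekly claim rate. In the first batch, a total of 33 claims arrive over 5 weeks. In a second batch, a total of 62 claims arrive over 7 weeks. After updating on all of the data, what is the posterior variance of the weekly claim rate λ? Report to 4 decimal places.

0.4001

With a Gamma(shape α, rate β) prior, the Poisson likelihood is conjugate: the posterior is Gamma(α + ΣXᵢ, β + n).
After batch 1: Gamma(α+S, β+n) = Gamma(11.3+33, 4.3+5) = Gamma(44.3, 9.3).
After batch 2: Gamma(α+S, β+n) = Gamma(44.3+62, 9.3+7) = Gamma(106.3, 16.3).
Var = α/β² = 106.3/16.3² = 0.4001.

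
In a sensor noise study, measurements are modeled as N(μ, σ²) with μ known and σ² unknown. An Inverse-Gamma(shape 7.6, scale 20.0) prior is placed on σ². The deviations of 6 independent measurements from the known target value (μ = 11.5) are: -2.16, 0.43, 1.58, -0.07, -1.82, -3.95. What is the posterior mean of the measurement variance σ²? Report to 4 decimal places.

3.4514

With known mean μ and an Inverse-Gamma(α, β) prior on σ², the Normal likelihood is conjugate: posterior is Inv-Gamma(α + n/2, β + Σ(xᵢ−μ)²/2).
Σ(xᵢ−μ)² = (-2.16)² + (0.43)² + (1.58)² + (-0.07)² + (-1.82)² + (-3.95)² = 26.2667.
Posterior: Inv-Gamma(7.6 + 6/2, 20.0 + 26.2667/2) = Inv-Gamma(10.60, 33.13335).
E[σ²|data] = β/(α−1) = 33.13335/9.60 = 3.4514.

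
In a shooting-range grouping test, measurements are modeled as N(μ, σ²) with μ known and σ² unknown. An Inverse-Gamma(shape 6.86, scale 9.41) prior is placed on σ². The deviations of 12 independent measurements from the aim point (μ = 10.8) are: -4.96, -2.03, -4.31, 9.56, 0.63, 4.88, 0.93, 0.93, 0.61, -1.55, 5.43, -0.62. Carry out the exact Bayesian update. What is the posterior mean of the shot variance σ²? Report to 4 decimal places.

With known mean μ and an Inverse-Gamma(α, β) prior on σ², the Normal likelihood is conjugate: posterior is Inv-Gamma(α + n/2, β + Σ(xᵢ−μ)²/2).
Σ(xᵢ−μ)² = (-4.96)² + (-2.03)² + (-4.31)² + (9.56)² + (0.63)² + (4.88)² + (0.93)² + (0.93)² + (0.61)² + (-1.55)² + (5.43)² + (-0.62)² = 197.2772.
Posterior: Inv-Gamma(6.86 + 12/2, 9.41 + 197.2772/2) = Inv-Gamma(12.86, 108.04860).
E[σ²|data] = β/(α−1) = 108.04860/11.86 = 9.1103.

9.1103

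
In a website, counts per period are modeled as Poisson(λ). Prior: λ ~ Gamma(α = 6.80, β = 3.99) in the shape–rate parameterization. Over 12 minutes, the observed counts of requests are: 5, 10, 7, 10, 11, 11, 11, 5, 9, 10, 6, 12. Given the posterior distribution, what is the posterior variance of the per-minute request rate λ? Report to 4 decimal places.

0.4451

With a Gamma(shape α, rate β) prior, the Poisson likelihood is conjugate: the posterior is Gamma(α + ΣXᵢ, β + n).
Sum of counts S = 107 over n = 12 minutes.
Posterior: Gamma(α+S, β+n) = Gamma(6.80+107, 3.99+12) = Gamma(113.80, 15.99).
Var = α/β² = 113.80/15.99² = 0.4451.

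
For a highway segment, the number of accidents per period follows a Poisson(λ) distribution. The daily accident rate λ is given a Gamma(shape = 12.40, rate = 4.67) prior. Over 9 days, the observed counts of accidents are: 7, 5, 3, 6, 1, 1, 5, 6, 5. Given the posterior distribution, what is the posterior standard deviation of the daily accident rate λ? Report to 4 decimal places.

With a Gamma(shape α, rate β) prior, the Poisson likelihood is conjugate: the posterior is Gamma(α + ΣXᵢ, β + n).
Sum of counts S = 39 over n = 9 days.
Posterior: Gamma(α+S, β+n) = Gamma(12.40+39, 4.67+9) = Gamma(51.40, 13.67).
SD = √α/β = √51.40/13.67 = 0.5245.

0.5245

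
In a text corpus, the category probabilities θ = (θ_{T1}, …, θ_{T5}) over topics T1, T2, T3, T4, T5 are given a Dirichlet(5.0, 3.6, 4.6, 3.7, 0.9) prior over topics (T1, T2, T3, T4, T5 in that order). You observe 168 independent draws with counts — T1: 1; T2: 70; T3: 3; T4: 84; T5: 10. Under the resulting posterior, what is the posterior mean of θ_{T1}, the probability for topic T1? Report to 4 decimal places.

The Dirichlet prior is conjugate to the Multinomial likelihood: each posterior αⱼ = prior αⱼ + observed count nⱼ.
Posterior concentration: (6.0, 73.6, 7.6, 87.7, 10.9), total = 185.8.
E[θ_{T1}|data] = α_{T1}/Σα = 6.0/185.8 = 0.0323.

0.0323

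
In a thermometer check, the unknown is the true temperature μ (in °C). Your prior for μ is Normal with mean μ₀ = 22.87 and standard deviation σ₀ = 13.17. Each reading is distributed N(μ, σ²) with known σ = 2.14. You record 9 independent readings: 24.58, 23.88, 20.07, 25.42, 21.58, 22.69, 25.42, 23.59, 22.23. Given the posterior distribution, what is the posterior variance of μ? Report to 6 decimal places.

0.507356

For Normal data with known variance σ², a Normal(μ₀, σ₀²) prior on μ is conjugate. Posterior precision = 1/σ₀² + n/σ²; posterior mean is the precision-weighted average of μ₀ and x̄.
σ₀² = 13.17² = 173.4489, σ² = 2.14² = 4.5796; σ² + n·σ₀² = 4.5796 + 9·173.4489 = 1565.6197.
Posterior precision = 1/σ₀² + n/σ² = 1/173.4489 + 9/4.5796 = (σ² + n·σ₀²)/(σ₀²σ²) = 1565.6197/(173.4489·4.5796); posterior variance σₙ² = σ₀²σ²/(σ² + n·σ₀²) = 173.4489·4.5796/1565.6197 = 0.507356.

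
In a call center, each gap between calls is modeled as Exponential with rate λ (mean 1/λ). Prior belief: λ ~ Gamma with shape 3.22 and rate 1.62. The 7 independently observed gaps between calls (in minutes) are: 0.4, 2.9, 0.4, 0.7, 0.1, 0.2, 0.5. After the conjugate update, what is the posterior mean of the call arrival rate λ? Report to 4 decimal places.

With a Gamma(shape α, rate β) prior on the exponential rate λ, the posterior after n observations with total T = Σxᵢ is Gamma(α+n, β+T).
Sum of observations T = 5.2 minutes; n = 7.
Posterior: Gamma(3.22+7, 1.62+5.2) = Gamma(10.22, 6.82).
Posterior mean of λ = α/β = 10.22/6.82 = 1.4985.

1.4985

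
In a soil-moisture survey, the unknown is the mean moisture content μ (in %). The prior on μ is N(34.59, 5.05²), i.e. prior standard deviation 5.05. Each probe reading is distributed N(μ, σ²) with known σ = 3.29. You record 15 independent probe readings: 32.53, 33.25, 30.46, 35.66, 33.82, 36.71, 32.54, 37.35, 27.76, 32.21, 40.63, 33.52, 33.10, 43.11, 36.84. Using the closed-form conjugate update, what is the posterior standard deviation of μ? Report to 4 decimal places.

For Normal data with known variance σ², a Normal(μ₀, σ₀²) prior on μ is conjugate. Posterior precision = 1/σ₀² + n/σ²; posterior mean is the precision-weighted average of μ₀ and x̄.
σ₀² = 5.05² = 25.5025, σ² = 3.29² = 10.8241; σ² + n·σ₀² = 10.8241 + 15·25.5025 = 393.3616.
Posterior precision = 1/σ₀² + n/σ² = 1/25.5025 + 15/10.8241 = (σ² + n·σ₀²)/(σ₀²σ²) = 393.3616/(25.5025·10.8241); posterior variance σₙ² = σ₀²σ²/(σ² + n·σ₀²) = 25.5025·10.8241/393.3616 = 0.701750.
Posterior SD = √σₙ² = √(25.5025·10.8241/393.3616) = 0.8377.

0.8377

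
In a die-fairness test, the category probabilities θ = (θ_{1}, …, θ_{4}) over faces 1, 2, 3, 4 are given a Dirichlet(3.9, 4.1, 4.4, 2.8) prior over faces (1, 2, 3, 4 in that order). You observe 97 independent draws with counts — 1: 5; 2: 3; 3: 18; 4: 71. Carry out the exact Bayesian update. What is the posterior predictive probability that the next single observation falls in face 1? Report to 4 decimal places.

0.0793

The Dirichlet prior is conjugate to the Multinomial likelihood: each posterior αⱼ = prior αⱼ + observed count nⱼ.
Posterior concentration: (8.9, 7.1, 22.4, 73.8), total = 112.2.
P(next = 1 | data) = α_{1}/Σα = 0.0793.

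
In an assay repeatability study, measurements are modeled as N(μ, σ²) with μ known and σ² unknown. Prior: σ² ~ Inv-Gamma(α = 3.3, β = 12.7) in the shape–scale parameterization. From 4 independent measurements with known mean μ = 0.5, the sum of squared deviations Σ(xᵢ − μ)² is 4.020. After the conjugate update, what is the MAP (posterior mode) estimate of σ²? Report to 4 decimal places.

2.3349

With known mean μ and an Inverse-Gamma(α, β) prior on σ², the Normal likelihood is conjugate: posterior is Inv-Gamma(α + n/2, β + Σ(xᵢ−μ)²/2).
Posterior: Inv-Gamma(3.3 + 4/2, 12.7 + 4.020/2) = Inv-Gamma(5.30, 14.7100).
Mode = β/(α+1) = 14.7100/6.30 = 2.3349.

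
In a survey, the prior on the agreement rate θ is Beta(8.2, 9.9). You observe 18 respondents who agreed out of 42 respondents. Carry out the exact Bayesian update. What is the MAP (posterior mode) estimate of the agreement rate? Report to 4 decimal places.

0.4337

The Beta prior is conjugate to a Binomial/Bernoulli likelihood; the update adds successes to α and failures to β.
Posterior: Beta(α+k, β+n−k) = Beta(8.2+18, 9.9+24) = Beta(26.2, 33.9).
Mode of Beta(a,b) for a,b>1 is (a−1)/(a+b−2) = 25.2/58.1 = 0.4337.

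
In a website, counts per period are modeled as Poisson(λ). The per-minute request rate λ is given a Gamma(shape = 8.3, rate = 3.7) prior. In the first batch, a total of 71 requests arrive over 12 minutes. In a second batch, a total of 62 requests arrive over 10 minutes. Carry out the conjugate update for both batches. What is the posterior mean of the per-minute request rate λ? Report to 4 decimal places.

With a Gamma(shape α, rate β) prior, the Poisson likelihood is conjugate: the posterior is Gamma(α + ΣXᵢ, β + n).
After batch 1: Gamma(α+S, β+n) = Gamma(8.3+71, 3.7+12) = Gamma(79.3, 15.7).
After batch 2: Gamma(α+S, β+n) = Gamma(79.3+62, 15.7+10) = Gamma(141.3, 25.7).
Posterior mean = α/β = 141.3/25.7 = 5.4981.

5.4981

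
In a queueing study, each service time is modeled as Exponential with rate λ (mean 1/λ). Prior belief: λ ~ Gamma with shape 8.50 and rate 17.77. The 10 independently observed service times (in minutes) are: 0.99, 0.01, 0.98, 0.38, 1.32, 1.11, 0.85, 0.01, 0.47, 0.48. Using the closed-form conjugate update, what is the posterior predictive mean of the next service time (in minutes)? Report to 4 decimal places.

1.3926

With a Gamma(shape α, rate β) prior on the exponential rate λ, the posterior after n observations with total T = Σxᵢ is Gamma(α+n, β+T).
Sum of observations T = 6.60 minutes; n = 10.
Posterior: Gamma(8.50+10, 17.77+6.60) = Gamma(18.50, 24.37).
The predictive distribution for the next observation is Lomax; its mean is β/(α−1) = 24.37/17.50 = 1.3926.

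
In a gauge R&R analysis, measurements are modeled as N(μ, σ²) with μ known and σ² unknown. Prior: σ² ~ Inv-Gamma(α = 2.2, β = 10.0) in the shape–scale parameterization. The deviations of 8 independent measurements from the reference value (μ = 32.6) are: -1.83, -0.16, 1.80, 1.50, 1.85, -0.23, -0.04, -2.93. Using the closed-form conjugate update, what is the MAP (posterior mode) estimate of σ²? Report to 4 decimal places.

With known mean μ and an Inverse-Gamma(α, β) prior on σ², the Normal likelihood is conjugate: posterior is Inv-Gamma(α + n/2, β + Σ(xᵢ−μ)²/2).
Σ(xᵢ−μ)² = (-1.83)² + (-0.16)² + (1.80)² + (1.50)² + (1.85)² + (-0.23)² + (-0.04)² + (-2.93)² = 20.9264.
Posterior: Inv-Gamma(2.2 + 8/2, 10.0 + 20.9264/2) = Inv-Gamma(6.20, 20.46320).
Mode = β/(α+1) = 20.46320/7.20 = 2.8421.

2.8421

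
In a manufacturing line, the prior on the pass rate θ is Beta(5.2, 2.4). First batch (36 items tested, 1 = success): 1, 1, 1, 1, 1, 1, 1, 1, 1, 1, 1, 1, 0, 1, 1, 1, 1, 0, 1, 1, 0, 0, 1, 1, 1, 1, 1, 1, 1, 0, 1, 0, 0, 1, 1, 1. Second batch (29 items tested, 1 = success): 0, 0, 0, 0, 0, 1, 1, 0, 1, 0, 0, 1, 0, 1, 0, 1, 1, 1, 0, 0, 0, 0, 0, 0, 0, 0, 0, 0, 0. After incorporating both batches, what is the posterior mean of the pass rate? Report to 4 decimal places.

0.5813

The Beta prior is conjugate to a Binomial/Bernoulli likelihood; the update adds successes to α and failures to β.
After batch 1: Beta(5.2+29, 2.4+7) = Beta(34.2, 9.4).
After batch 2: Beta(34.2+8, 9.4+21) = Beta(42.2, 30.4).
Posterior mean = α/(α+β) = 42.2/72.6 = 0.5813.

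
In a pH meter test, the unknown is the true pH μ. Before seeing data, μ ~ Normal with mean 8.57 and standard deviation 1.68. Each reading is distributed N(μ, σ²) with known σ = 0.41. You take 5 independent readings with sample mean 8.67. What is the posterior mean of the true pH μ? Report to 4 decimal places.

For Normal data with known variance σ², a Normal(μ₀, σ₀²) prior on μ is conjugate. Posterior precision = 1/σ₀² + n/σ²; posterior mean is the precision-weighted average of μ₀ and x̄.
n·x̄ = 5·8.67 = 43.35.
σ₀² = 1.68² = 2.8224, σ² = 0.41² = 0.1681; σ² + n·σ₀² = 0.1681 + 5·2.8224 = 14.2801.
Posterior mean = (μ₀/σ₀² + n·x̄/σ²)/(1/σ₀² + n/σ²) = (σ²·μ₀ + σ₀²·n·x̄)/(σ² + n·σ₀²) = (0.1681·8.57 + 2.8224·43.35)/14.2801 = 123.791657/14.2801 = 8.6688.

8.6688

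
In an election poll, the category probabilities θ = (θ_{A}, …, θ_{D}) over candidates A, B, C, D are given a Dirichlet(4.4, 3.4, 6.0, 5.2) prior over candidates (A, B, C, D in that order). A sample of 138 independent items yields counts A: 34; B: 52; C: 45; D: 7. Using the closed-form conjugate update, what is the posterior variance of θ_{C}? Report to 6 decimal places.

The Dirichlet prior is conjugate to the Multinomial likelihood: each posterior αⱼ = prior αⱼ + observed count nⱼ.
Posterior concentration: (38.4, 55.4, 51.0, 12.2), total = 157.0.
Var[θ_j] = α_j(Σα−α_j)/((Σα)²(Σα+1)) = 51.0·106.0/(157.0²·158.0) = 0.001388.

0.001388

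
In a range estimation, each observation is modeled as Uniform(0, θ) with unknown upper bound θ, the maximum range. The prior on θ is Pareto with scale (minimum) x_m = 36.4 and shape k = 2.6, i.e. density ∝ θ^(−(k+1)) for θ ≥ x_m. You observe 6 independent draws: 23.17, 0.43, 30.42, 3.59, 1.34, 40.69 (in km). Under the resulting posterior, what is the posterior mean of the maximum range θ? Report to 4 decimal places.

46.0439

A Pareto(scale x_m, shape k) prior on the upper bound θ of Uniform(0, θ) is conjugate: posterior is Pareto(max(x_m, max xᵢ), k + n).
Sample maximum = 40.69; prior scale x_m = 36.4 → posterior scale = max = 40.69.
Posterior shape = 2.6 + 6 = 8.6.
E[θ|data] = k·x_m/(k−1) = 8.6·40.69/7.6 = 46.0439.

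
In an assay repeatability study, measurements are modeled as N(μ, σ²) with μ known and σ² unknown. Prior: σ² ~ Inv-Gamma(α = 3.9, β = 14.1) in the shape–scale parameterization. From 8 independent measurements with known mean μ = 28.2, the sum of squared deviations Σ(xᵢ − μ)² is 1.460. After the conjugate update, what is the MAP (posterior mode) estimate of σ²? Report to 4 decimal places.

1.6663

With known mean μ and an Inverse-Gamma(α, β) prior on σ², the Normal likelihood is conjugate: posterior is Inv-Gamma(α + n/2, β + Σ(xᵢ−μ)²/2).
Posterior: Inv-Gamma(3.9 + 8/2, 14.1 + 1.460/2) = Inv-Gamma(7.90, 14.8300).
Mode = β/(α+1) = 14.8300/8.90 = 1.6663.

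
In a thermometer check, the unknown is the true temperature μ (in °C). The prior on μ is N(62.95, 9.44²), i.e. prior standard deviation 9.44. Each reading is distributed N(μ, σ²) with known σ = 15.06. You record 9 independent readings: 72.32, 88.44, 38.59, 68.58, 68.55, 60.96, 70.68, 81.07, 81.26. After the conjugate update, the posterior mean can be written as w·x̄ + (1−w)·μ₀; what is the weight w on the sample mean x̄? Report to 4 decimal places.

0.7796

For Normal data with known variance σ², a Normal(μ₀, σ₀²) prior on μ is conjugate. Posterior precision = 1/σ₀² + n/σ²; posterior mean is the precision-weighted average of μ₀ and x̄.
σ₀² = 9.44² = 89.1136, σ² = 15.06² = 226.8036. Prior precision 1/σ₀² = 1/89.1136; data precision n/σ² = 9/226.8036.
w = (n/σ²)/(1/σ₀² + n/σ²) = n·σ₀²/(σ² + n·σ₀²) = 9·89.1136/(226.8036 + 9·89.1136) = 802.0224/1028.826 = 0.7796.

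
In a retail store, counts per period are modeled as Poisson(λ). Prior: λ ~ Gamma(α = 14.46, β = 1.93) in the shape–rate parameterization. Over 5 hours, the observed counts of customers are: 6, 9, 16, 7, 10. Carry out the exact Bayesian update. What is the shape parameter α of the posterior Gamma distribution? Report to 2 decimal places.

With a Gamma(shape α, rate β) prior, the Poisson likelihood is conjugate: the posterior is Gamma(α + ΣXᵢ, β + n).
Sum of counts S = 48 over n = 5 hours.
Posterior: Gamma(α+S, β+n) = Gamma(14.46+48, 1.93+5) = Gamma(62.46, 6.93).
Posterior α = 62.46.

62.46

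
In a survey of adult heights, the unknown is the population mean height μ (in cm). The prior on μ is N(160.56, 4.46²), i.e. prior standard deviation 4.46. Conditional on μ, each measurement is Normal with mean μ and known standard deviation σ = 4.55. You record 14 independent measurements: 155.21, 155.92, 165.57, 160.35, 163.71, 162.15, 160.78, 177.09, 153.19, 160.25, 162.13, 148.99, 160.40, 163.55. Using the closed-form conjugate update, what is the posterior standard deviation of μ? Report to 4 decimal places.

For Normal data with known variance σ², a Normal(μ₀, σ₀²) prior on μ is conjugate. Posterior precision = 1/σ₀² + n/σ²; posterior mean is the precision-weighted average of μ₀ and x̄.
σ₀² = 4.46² = 19.8916, σ² = 4.55² = 20.7025; σ² + n·σ₀² = 20.7025 + 14·19.8916 = 299.1849.
Posterior precision = 1/σ₀² + n/σ² = 1/19.8916 + 14/20.7025 = (σ² + n·σ₀²)/(σ₀²σ²) = 299.1849/(19.8916·20.7025); posterior variance σₙ² = σ₀²σ²/(σ² + n·σ₀²) = 19.8916·20.7025/299.1849 = 1.376426.
Posterior SD = √σₙ² = √(19.8916·20.7025/299.1849) = 1.1732.

1.1732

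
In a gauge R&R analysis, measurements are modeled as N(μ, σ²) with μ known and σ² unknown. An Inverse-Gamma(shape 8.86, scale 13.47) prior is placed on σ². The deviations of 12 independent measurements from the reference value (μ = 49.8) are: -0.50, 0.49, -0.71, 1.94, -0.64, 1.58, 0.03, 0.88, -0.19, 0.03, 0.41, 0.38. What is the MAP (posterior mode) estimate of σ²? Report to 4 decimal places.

With known mean μ and an Inverse-Gamma(α, β) prior on σ², the Normal likelihood is conjugate: posterior is Inv-Gamma(α + n/2, β + Σ(xᵢ−μ)²/2).
Σ(xᵢ−μ)² = (-0.50)² + (0.49)² + (-0.71)² + (1.94)² + (-0.64)² + (1.58)² + (0.03)² + (0.88)² + (-0.19)² + (0.03)² + (0.41)² + (0.38)² = 8.7886.
Posterior: Inv-Gamma(8.86 + 12/2, 13.47 + 8.7886/2) = Inv-Gamma(14.86, 17.86430).
Mode = β/(α+1) = 17.86430/15.86 = 1.1264.

1.1264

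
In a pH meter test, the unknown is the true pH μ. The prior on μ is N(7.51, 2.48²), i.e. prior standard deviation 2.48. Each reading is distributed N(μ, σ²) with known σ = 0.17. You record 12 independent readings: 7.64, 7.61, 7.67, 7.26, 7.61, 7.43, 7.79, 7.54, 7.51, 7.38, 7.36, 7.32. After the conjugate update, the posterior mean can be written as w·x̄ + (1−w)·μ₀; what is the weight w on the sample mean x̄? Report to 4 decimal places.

0.9996

For Normal data with known variance σ², a Normal(μ₀, σ₀²) prior on μ is conjugate. Posterior precision = 1/σ₀² + n/σ²; posterior mean is the precision-weighted average of μ₀ and x̄.
σ₀² = 2.48² = 6.1504, σ² = 0.17² = 0.0289. Prior precision 1/σ₀² = 1/6.1504; data precision n/σ² = 12/0.0289.
w = (n/σ²)/(1/σ₀² + n/σ²) = n·σ₀²/(σ² + n·σ₀²) = 12·6.1504/(0.0289 + 12·6.1504) = 73.8048/73.8337 = 0.9996.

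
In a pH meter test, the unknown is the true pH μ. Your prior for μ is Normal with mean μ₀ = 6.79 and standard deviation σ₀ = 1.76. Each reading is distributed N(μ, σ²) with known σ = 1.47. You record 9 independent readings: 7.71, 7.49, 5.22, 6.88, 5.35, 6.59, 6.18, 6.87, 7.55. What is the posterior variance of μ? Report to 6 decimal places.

For Normal data with known variance σ², a Normal(μ₀, σ₀²) prior on μ is conjugate. Posterior precision = 1/σ₀² + n/σ²; posterior mean is the precision-weighted average of μ₀ and x̄.
σ₀² = 1.76² = 3.0976, σ² = 1.47² = 2.1609; σ² + n·σ₀² = 2.1609 + 9·3.0976 = 30.0393.
Posterior precision = 1/σ₀² + n/σ² = 1/3.0976 + 9/2.1609 = (σ² + n·σ₀²)/(σ₀²σ²) = 30.0393/(3.0976·2.1609); posterior variance σₙ² = σ₀²σ²/(σ² + n·σ₀²) = 3.0976·2.1609/30.0393 = 0.222828.

0.222828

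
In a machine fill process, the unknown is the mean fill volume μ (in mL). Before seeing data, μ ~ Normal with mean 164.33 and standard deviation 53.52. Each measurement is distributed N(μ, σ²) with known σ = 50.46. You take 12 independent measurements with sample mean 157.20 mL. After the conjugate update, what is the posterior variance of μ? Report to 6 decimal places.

197.550436

For Normal data with known variance σ², a Normal(μ₀, σ₀²) prior on μ is conjugate. Posterior precision = 1/σ₀² + n/σ²; posterior mean is the precision-weighted average of μ₀ and x̄.
σ₀² = 53.52² = 2864.3904, σ² = 50.46² = 2546.2116; σ² + n·σ₀² = 2546.2116 + 12·2864.3904 = 36918.8964.
Posterior precision = 1/σ₀² + n/σ² = 1/2864.3904 + 12/2546.2116 = (σ² + n·σ₀²)/(σ₀²σ²) = 36918.8964/(2864.3904·2546.2116); posterior variance σₙ² = σ₀²σ²/(σ² + n·σ₀²) = 2864.3904·2546.2116/36918.8964 = 197.550436.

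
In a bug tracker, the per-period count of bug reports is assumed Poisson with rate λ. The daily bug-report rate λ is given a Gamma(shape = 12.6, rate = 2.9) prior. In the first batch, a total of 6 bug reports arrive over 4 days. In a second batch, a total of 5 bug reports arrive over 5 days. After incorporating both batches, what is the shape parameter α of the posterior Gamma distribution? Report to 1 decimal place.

23.6

With a Gamma(shape α, rate β) prior, the Poisson likelihood is conjugate: the posterior is Gamma(α + ΣXᵢ, β + n).
After batch 1: Gamma(α+S, β+n) = Gamma(12.6+6, 2.9+4) = Gamma(18.6, 6.9).
After batch 2: Gamma(α+S, β+n) = Gamma(18.6+5, 6.9+5) = Gamma(23.6, 11.9).
Posterior α = 23.6.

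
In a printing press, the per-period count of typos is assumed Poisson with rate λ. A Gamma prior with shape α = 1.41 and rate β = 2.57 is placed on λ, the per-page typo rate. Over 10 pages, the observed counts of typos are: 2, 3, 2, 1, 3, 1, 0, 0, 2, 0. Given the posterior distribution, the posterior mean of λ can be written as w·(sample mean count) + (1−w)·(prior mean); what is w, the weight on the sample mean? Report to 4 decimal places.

0.7955

With a Gamma(shape α, rate β) prior, the Poisson likelihood is conjugate: the posterior is Gamma(α + ΣXᵢ, β + n).
Posterior mean = (α₀+S)/(β₀+n) = [n/(β₀+n)]·(S/n) + [β₀/(β₀+n)]·(α₀/β₀), so only n and β₀ enter the weight.
Weight on data w = n/(β₀+n) = 10/(2.57+10) = 10/12.57 = 0.7955.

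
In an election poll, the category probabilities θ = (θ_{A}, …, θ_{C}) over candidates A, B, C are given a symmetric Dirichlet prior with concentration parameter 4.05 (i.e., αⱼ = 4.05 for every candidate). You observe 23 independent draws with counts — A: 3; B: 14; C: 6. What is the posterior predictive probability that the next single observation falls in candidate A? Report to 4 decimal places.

The Dirichlet prior is conjugate to the Multinomial likelihood: each posterior αⱼ = prior αⱼ + observed count nⱼ.
Posterior concentration: (7.05, 18.05, 10.05), total = 35.15.
P(next = A | data) = α_{A}/Σα = 0.2006.

0.2006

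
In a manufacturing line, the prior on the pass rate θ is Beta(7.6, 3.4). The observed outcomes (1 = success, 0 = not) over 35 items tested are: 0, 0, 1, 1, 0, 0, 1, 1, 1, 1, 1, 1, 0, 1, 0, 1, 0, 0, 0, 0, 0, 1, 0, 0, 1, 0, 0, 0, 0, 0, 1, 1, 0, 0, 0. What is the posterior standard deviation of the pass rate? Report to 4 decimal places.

The Beta prior is conjugate to a Binomial/Bernoulli likelihood; the update adds successes to α and failures to β.
Posterior: Beta(α+k, β+n−k) = Beta(7.6+14, 3.4+21) = Beta(21.6, 24.4).
Var = αβ/((α+β)²(α+β+1)) = 21.6·24.4/(46.0²·47.0) = 0.00529944; SD = √0.00529944 = 0.0728.

0.0728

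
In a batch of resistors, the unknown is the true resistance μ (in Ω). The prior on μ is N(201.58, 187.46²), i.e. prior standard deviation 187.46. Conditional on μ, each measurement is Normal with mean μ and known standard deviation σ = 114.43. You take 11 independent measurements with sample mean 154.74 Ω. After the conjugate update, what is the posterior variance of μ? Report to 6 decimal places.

For Normal data with known variance σ², a Normal(μ₀, σ₀²) prior on μ is conjugate. Posterior precision = 1/σ₀² + n/σ²; posterior mean is the precision-weighted average of μ₀ and x̄.
σ₀² = 187.46² = 35141.2516, σ² = 114.43² = 13094.2249; σ² + n·σ₀² = 13094.2249 + 11·35141.2516 = 399647.9925.
Posterior precision = 1/σ₀² + n/σ² = 1/35141.2516 + 11/13094.2249 = (σ² + n·σ₀²)/(σ₀²σ²) = 399647.9925/(35141.2516·13094.2249); posterior variance σₙ² = σ₀²σ²/(σ² + n·σ₀²) = 35141.2516·13094.2249/399647.9925 = 1151.381867.

1151.381867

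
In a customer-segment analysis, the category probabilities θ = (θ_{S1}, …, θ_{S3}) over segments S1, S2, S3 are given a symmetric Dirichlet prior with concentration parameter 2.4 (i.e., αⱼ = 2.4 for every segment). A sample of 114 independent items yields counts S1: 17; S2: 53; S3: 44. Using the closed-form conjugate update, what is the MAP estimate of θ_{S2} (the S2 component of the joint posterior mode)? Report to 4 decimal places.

0.4602

The Dirichlet prior is conjugate to the Multinomial likelihood: each posterior αⱼ = prior αⱼ + observed count nⱼ.
Posterior concentration: (19.4, 55.4, 46.4), total = 121.2.
Joint mode component: (α_{S2}−1)/(Σα−K) = 54.4/118.2 = 0.4602.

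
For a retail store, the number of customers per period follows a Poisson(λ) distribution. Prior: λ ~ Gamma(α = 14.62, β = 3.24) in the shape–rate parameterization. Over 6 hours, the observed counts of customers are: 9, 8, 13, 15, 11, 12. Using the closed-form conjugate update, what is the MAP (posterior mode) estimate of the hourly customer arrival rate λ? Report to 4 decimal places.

With a Gamma(shape α, rate β) prior, the Poisson likelihood is conjugate: the posterior is Gamma(α + ΣXᵢ, β + n).
Sum of counts S = 68 over n = 6 hours.
Posterior: Gamma(α+S, β+n) = Gamma(14.62+68, 3.24+6) = Gamma(82.62, 9.24).
Mode of Gamma(α,β) for α≥1 is (α−1)/β = 81.62/9.24 = 8.8333.

8.8333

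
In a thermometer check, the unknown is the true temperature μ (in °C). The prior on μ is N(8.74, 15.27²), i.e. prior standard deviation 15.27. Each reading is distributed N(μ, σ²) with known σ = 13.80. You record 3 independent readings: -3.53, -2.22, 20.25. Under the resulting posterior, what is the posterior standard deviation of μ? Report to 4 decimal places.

For Normal data with known variance σ², a Normal(μ₀, σ₀²) prior on μ is conjugate. Posterior precision = 1/σ₀² + n/σ²; posterior mean is the precision-weighted average of μ₀ and x̄.
σ₀² = 15.27² = 233.1729, σ² = 13.80² = 190.44; σ² + n·σ₀² = 190.44 + 3·233.1729 = 889.9587.
Posterior precision = 1/σ₀² + n/σ² = 1/233.1729 + 3/190.44 = (σ² + n·σ₀²)/(σ₀²σ²) = 889.9587/(233.1729·190.44); posterior variance σₙ² = σ₀²σ²/(σ² + n·σ₀²) = 233.1729·190.44/889.9587 = 49.896076.
Posterior SD = √σₙ² = √(233.1729·190.44/889.9587) = 7.0637.

7.0637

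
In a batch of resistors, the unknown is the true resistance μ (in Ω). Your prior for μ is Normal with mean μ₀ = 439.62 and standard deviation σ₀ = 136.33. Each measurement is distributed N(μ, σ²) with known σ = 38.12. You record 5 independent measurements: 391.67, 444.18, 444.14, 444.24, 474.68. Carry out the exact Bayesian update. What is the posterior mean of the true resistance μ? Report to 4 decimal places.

For Normal data with known variance σ², a Normal(μ₀, σ₀²) prior on μ is conjugate. Posterior precision = 1/σ₀² + n/σ²; posterior mean is the precision-weighted average of μ₀ and x̄.
Σxᵢ = 391.67 + 444.18 + 444.14 + 444.24 + 474.68 = 2198.91, so n·x̄ = 2198.91.
σ₀² = 136.33² = 18585.8689, σ² = 38.12² = 1453.1344; σ² + n·σ₀² = 1453.1344 + 5·18585.8689 = 94382.4789.
Posterior mean = (μ₀/σ₀² + n·x̄/σ²)/(1/σ₀² + n/σ²) = (σ²·μ₀ + σ₀²·n·x̄)/(σ² + n·σ₀²) = (1453.1344·439.62 + 18585.8689·2198.91)/94382.4789 = 41507479.927827/94382.4789 = 439.7795.

439.7795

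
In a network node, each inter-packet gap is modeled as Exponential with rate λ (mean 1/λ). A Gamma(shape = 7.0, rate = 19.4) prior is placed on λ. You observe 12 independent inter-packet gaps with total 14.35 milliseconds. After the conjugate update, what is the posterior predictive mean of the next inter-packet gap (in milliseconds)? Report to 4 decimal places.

With a Gamma(shape α, rate β) prior on the exponential rate λ, the posterior after n observations with total T = Σxᵢ is Gamma(α+n, β+T).
Posterior: Gamma(7.0+12, 19.4+14.35) = Gamma(19.0, 33.75).
The predictive distribution for the next observation is Lomax; its mean is β/(α−1) = 33.75/18.0 = 1.8750.

1.8750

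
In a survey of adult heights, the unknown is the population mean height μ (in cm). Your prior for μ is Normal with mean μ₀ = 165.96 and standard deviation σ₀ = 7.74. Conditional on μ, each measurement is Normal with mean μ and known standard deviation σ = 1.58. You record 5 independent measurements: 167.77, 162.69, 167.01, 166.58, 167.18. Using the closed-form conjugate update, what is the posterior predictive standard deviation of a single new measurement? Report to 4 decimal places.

1.7296

For Normal data with known variance σ², a Normal(μ₀, σ₀²) prior on μ is conjugate. Posterior precision = 1/σ₀² + n/σ²; posterior mean is the precision-weighted average of μ₀ and x̄.
σ₀² = 7.74² = 59.9076, σ² = 1.58² = 2.4964; σ² + n·σ₀² = 2.4964 + 5·59.9076 = 302.0344.
Posterior precision = 1/σ₀² + n/σ² = 1/59.9076 + 5/2.4964 = (σ² + n·σ₀²)/(σ₀²σ²) = 302.0344/(59.9076·2.4964); posterior variance σₙ² = σ₀²σ²/(σ² + n·σ₀²) = 59.9076·2.4964/302.0344 = 0.495153.
Predictive variance for one new observation = σₙ² + σ² = 59.9076·2.4964/302.0344 + 2.4964 = σ²·(σ₀² + 302.0344)/302.0344 = 2.4964·361.942/302.0344 = 2.991553; SD = √(2.4964·361.942/302.0344) = 1.7296.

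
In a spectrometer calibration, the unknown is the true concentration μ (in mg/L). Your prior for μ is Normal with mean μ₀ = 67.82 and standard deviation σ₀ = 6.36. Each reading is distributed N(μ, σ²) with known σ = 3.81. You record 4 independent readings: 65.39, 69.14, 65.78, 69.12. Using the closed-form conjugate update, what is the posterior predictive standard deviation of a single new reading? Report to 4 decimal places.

For Normal data with known variance σ², a Normal(μ₀, σ₀²) prior on μ is conjugate. Posterior precision = 1/σ₀² + n/σ²; posterior mean is the precision-weighted average of μ₀ and x̄.
σ₀² = 6.36² = 40.4496, σ² = 3.81² = 14.5161; σ² + n·σ₀² = 14.5161 + 4·40.4496 = 176.3145.
Posterior precision = 1/σ₀² + n/σ² = 1/40.4496 + 4/14.5161 = (σ² + n·σ₀²)/(σ₀²σ²) = 176.3145/(40.4496·14.5161); posterior variance σₙ² = σ₀²σ²/(σ² + n·σ₀²) = 40.4496·14.5161/176.3145 = 3.330245.
Predictive variance for one new observation = σₙ² + σ² = 40.4496·14.5161/176.3145 + 14.5161 = σ²·(σ₀² + 176.3145)/176.3145 = 14.5161·216.7641/176.3145 = 17.846345; SD = √(14.5161·216.7641/176.3145) = 4.2245.

4.2245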